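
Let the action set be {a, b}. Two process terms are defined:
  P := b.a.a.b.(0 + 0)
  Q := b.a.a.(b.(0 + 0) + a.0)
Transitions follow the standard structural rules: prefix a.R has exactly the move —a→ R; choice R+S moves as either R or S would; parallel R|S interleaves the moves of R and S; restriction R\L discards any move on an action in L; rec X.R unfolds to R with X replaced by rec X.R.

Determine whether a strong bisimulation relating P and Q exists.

not bisimilar

P's transition system — 5 states:
  s0 = b.a.a.b.(0 + 0) → =b=> s1
  s1 = a.a.b.(0 + 0) → =a=> s2
  s2 = a.b.(0 + 0) → =a=> s3
  s3 = b.(0 + 0) → =b=> s4
  s4 = 0 + 0 → (no moves)
Q's transition system — 6 states:
  t0 = b.a.a.(b.(0 + 0) + a.0) → =b=> t1
  t1 = a.a.(b.(0 + 0) + a.0) → =a=> t2
  t2 = a.(b.(0 + 0) + a.0) → =a=> t3
  t3 = b.(0 + 0) + a.0 → =a=> t4, =b=> t5
  t4 = 0 → (no moves)
  t5 = 0 + 0 → (no moves)
Partition-refinement fixed point:
  B0 = {s0}
  B1 = {s1}
  B2 = {s2}
  B3 = {s3}
  B4 = {s4, t4, t5}
  B5 = {t0}
  B6 = {t1}
  B7 = {t2}
  B8 = {t3}
s0 ∈ B0, t0 ∈ B5 → different blocks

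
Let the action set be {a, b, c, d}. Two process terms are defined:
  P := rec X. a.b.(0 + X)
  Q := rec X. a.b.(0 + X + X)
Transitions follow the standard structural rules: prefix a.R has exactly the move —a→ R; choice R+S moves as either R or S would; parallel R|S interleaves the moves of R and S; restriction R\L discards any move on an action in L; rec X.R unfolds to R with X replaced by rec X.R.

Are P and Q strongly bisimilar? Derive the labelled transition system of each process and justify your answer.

P ~ Q

P's transition system — 3 states:
  p0 = rec X. a.b.(0 + X) has moves --a--▸ p1
  p1 = b.(0 + (rec X. a.b.(0 + X))) has moves --b--▸ p2
  p2 = 0 + (rec X. a.b.(0 + X)) has moves --a--▸ p1
Q's transition system — 3 states:
  q0 = rec X. a.b.(0 + X + X) has moves --a--▸ q1
  q1 = b.(0 + (rec X. a.b.(0 + X + X)) + (rec X. a.b.(0 + X + X))) has moves --b--▸ q2
  q2 = 0 + (rec X. a.b.(0 + X + X)) + (rec X. a.b.(0 + X + X)) has moves --a--▸ q1
Partition-refinement fixed point:
  B0 = {p0, p2, q0, q2}
  B1 = {p1, q1}
p0 ∈ B0, q0 ∈ B0 → same block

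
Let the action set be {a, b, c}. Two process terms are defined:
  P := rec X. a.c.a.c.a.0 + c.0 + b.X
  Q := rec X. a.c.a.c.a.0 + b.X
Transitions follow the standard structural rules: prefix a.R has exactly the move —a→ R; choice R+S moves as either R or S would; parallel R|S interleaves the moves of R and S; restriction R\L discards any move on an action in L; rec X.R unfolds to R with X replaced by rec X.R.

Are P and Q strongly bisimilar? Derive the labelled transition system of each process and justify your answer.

P's transition system — 6 states:
  m0 = rec X. a.c.a.c.a.0 + c.0 + b.X :: —a→ m1, —b→ m0, —c→ m2
  m1 = c.a.c.a.0 :: —c→ m3
  m2 = 0 :: ·
  m3 = a.c.a.0 :: —a→ m4
  m4 = c.a.0 :: —c→ m5
  m5 = a.0 :: —a→ m2
Q's transition system — 6 states:
  n0 = rec X. a.c.a.c.a.0 + b.X :: —a→ n1, —b→ n0
  n1 = c.a.c.a.0 :: —c→ n2
  n2 = a.c.a.0 :: —a→ n3
  n3 = c.a.0 :: —c→ n4
  n4 = a.0 :: —a→ n5
  n5 = 0 :: ·
Partition-refinement fixed point:
  B0 = {m0}
  B1 = {m1, n1}
  B2 = {m3, n2}
  B3 = {m4, n3}
  B4 = {m5, n4}
  B5 = {m2, n5}
  B6 = {n0}
m0 ∈ B0, n0 ∈ B6 → different blocks

not bisimilar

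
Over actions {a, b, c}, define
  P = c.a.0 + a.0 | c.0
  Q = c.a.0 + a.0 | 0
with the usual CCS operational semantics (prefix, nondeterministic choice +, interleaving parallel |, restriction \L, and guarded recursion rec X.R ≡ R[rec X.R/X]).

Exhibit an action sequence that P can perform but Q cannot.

ac

LTS(P): 6 reachable states
  u0 = c.a.0 + a.0 | c.0 → -a-> u1, -c-> u2, -c-> u3
  u1 = 0 | c.0 → -c-> u4
  u2 = a.0 → -a-> u5
  u3 = a.0 | 0 → -a-> u4
  u4 = 0 | 0 → (no moves)
  u5 = 0 → (no moves)
LTS(Q): 4 reachable states
  v0 = c.a.0 + a.0 | 0 → -a-> v1, -c-> v2
  v1 = 0 | 0 → (no moves)
  v2 = a.0 → -a-> v3
  v3 = 0 → (no moves)
Executing ac from P (initial set {u0}):
  [1] a ⇒ {u1}
  [2] c ⇒ {u4}
  ✓ P
Executing ac from Q (initial set {v0}):
  [1] a ⇒ {v1}
  [2] c ⇒ no successor for Q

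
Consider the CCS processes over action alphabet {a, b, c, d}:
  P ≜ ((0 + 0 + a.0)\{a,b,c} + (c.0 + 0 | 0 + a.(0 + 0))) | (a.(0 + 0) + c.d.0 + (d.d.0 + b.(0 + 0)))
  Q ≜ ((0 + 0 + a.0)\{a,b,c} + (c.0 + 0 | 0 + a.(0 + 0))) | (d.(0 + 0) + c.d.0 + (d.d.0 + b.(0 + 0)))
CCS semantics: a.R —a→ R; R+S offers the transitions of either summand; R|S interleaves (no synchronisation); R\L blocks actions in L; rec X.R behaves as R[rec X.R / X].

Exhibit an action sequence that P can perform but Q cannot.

P's transition system — 12 states:
  m0 = ((0 + 0 + a.0)\{a,b,c} + (c.0 + 0 | 0 + a.(0 + 0))) | (a.(0 + 0) + c.d.0 + (d.d.0 + b.(0 + 0))) → —a→ m1, —a→ m2, —b→ m1, —c→ m3, —c→ m4, —d→ m3
  m1 = ((0 + 0 + a.0)\{a,b,c} + (c.0 + 0 | 0 + a.(0 + 0))) | (0 + 0) → —a→ m5, —c→ m6
  m2 = (0 + 0) | (a.(0 + 0) + c.d.0 + (d.d.0 + b.(0 + 0))) → —a→ m5, —b→ m5, —c→ m7, —d→ m7
  m3 = ((0 + 0 + a.0)\{a,b,c} + (c.0 + 0 | 0 + a.(0 + 0))) | d.0 → —a→ m7, —c→ m8, —d→ m9
  m4 = 0 | (a.(0 + 0) + c.d.0 + (d.d.0 + b.(0 + 0))) → —a→ m6, —b→ m6, —c→ m8, —d→ m8
  m5 = (0 + 0) | (0 + 0) → ·
  m6 = 0 | (0 + 0) → ·
  m7 = (0 + 0) | d.0 → —d→ m10
  m8 = 0 | d.0 → —d→ m11
  m9 = ((0 + 0 + a.0)\{a,b,c} + (c.0 + 0 | 0 + a.(0 + 0))) | 0 → —a→ m10, —c→ m11
  m10 = (0 + 0) | 0 → ·
  m11 = 0 | 0 → ·
Q's transition system — 12 states:
  n0 = ((0 + 0 + a.0)\{a,b,c} + (c.0 + 0 | 0 + a.(0 + 0))) | (d.(0 + 0) + c.d.0 + (d.d.0 + b.(0 + 0))) → —a→ n1, —b→ n2, —c→ n3, —c→ n4, —d→ n2, —d→ n3
  n1 = (0 + 0) | (d.(0 + 0) + c.d.0 + (d.d.0 + b.(0 + 0))) → —b→ n5, —c→ n6, —d→ n5, —d→ n6
  n2 = ((0 + 0 + a.0)\{a,b,c} + (c.0 + 0 | 0 + a.(0 + 0))) | (0 + 0) → —a→ n5, —c→ n7
  n3 = ((0 + 0 + a.0)\{a,b,c} + (c.0 + 0 | 0 + a.(0 + 0))) | d.0 → —a→ n6, —c→ n8, —d→ n9
  n4 = 0 | (d.(0 + 0) + c.d.0 + (d.d.0 + b.(0 + 0))) → —b→ n7, —c→ n8, —d→ n7, —d→ n8
  n5 = (0 + 0) | (0 + 0) → ·
  n6 = (0 + 0) | d.0 → —d→ n10
  n7 = 0 | (0 + 0) → ·
  n8 = 0 | d.0 → —d→ n11
  n9 = ((0 + 0 + a.0)\{a,b,c} + (c.0 + 0 | 0 + a.(0 + 0))) | 0 → —a→ n10, —c→ n11
  n10 = (0 + 0) | 0 → ·
  n11 = 0 | 0 → ·
Executing aa from P (initial set {m0}):
  after a @ step 1: {m1, m2}
  after a @ step 2: {m5}
  ✓ P
Executing aa from Q (initial set {n0}):
  after a @ step 1: {n1}
  after a @ step 2: ∅ (Q stuck)

aa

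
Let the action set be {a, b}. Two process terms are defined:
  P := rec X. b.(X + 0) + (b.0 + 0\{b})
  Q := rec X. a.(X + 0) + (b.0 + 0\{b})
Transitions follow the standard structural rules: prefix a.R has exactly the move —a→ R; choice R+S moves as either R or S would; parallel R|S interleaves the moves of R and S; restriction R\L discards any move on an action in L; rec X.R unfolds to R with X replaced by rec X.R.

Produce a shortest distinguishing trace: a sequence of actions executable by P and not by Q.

bb

P's transition system — 3 states:
  m0 = rec X. b.(X + 0) + (b.0 + 0\{b}) ⊢ --b--▸ m1, --b--▸ m2
  m1 = (rec X. b.(X + 0) + (b.0 + 0\{b})) + 0 ⊢ --b--▸ m1, --b--▸ m2
  m2 = 0 ⊢ ·
Q's transition system — 3 states:
  n0 = rec X. a.(X + 0) + (b.0 + 0\{b}) ⊢ --a--▸ n1, --b--▸ n2
  n1 = (rec X. a.(X + 0) + (b.0 + 0\{b})) + 0 ⊢ --a--▸ n1, --b--▸ n2
  n2 = 0 ⊢ ·
Run σ = ⟨bb⟩ on P: start {m0}
  step 1 (b): {m1, m2}
  step 2 (b): {m1, m2}
  — P admits the full trace.
Run σ = ⟨bb⟩ on Q: start {n0}
  step 1 (b): {n2}
  step 2 (b): ∅  — Q cannot continue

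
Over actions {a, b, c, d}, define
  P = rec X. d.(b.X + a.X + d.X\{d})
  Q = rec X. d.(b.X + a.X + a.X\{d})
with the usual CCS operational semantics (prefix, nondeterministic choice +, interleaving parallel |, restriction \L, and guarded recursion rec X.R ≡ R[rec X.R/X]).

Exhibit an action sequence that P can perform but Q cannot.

P's transition system — 3 states:
  p0 = rec X. d.(b.X + a.X + d.X\{d}) | ··d··> p1
  p1 = b.(rec X. d.(b.X + a.X + d.X\{d})) + a.(rec X. d.(b.X + a.X + d.X\{d})) + d.(rec X. d.(b.X + a.X + d.X\{d}))\{d} | ··a··> p0, ··b··> p0, ··d··> p2
  p2 = (rec X. d.(b.X + a.X + d.X\{d}))\{d} | ·
Q's transition system — 3 states:
  q0 = rec X. d.(b.X + a.X + a.X\{d}) | ··d··> q1
  q1 = b.(rec X. d.(b.X + a.X + a.X\{d})) + a.(rec X. d.(b.X + a.X + a.X\{d})) + a.(rec X. d.(b.X + a.X + a.X\{d}))\{d} | ··a··> q0, ··a··> q2, ··b··> q0
  q2 = (rec X. d.(b.X + a.X + a.X\{d}))\{d} | ·
Trace ⟨dd⟩ through P, begin at {p0}:
  step 1 (d): {p1}
  step 2 (d): {p2}
  ✓ P
Trace ⟨dd⟩ through Q, begin at {q0}:
  step 1 (d): {q1}
  step 2 (d): ∅  — Q cannot continue

dd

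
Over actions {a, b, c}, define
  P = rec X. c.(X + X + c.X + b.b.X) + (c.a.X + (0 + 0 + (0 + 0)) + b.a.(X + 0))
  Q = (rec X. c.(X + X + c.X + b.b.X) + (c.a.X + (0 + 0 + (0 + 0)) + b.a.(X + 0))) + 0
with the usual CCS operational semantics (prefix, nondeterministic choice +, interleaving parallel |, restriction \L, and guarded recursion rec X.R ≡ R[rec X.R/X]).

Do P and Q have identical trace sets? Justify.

traces(P) = traces(Q)

Reachable graph of P (6 states):
  u0 = rec X. c.(X + X + c.X + b.b.X) + (c.a.X + (0 + 0 + (0 + 0)) + b.a.(X + 0)) → --b--▸ u1, --c--▸ u2, --c--▸ u3
  u1 = a.((rec X. c.(X + X + c.X + b.b.X) + (c.a.X + (0 + 0 + (0 + 0)) + b.a.(X + 0))) + 0) → --a--▸ u4
  u2 = (rec X. c.(X + X + c.X + b.b.X) + (c.a.X + (0 + 0 + (0 + 0)) + b.a.(X + 0))) + (rec X. c.(X + X + c.X + b.b.X) + (c.a.X + (0 + 0 + (0 + 0)) + b.a.(X + 0))) + c.(rec X. c.(X + X + c.X + b.b.X) + (c.a.X + (0 + 0 + (0 + 0)) + b.a.(X + 0))) + b.b.(rec X. c.(X + X + c.X + b.b.X) + (c.a.X + (0 + 0 + (0 + 0)) + b.a.(X + 0))) → --b--▸ u1, --b--▸ u5, --c--▸ u0, --c--▸ u2, --c--▸ u3
  u3 = a.(rec X. c.(X + X + c.X + b.b.X) + (c.a.X + (0 + 0 + (0 + 0)) + b.a.(X + 0))) → --a--▸ u0
  u4 = (rec X. c.(X + X + c.X + b.b.X) + (c.a.X + (0 + 0 + (0 + 0)) + b.a.(X + 0))) + 0 → --b--▸ u1, --c--▸ u2, --c--▸ u3
  u5 = b.(rec X. c.(X + X + c.X + b.b.X) + (c.a.X + (0 + 0 + (0 + 0)) + b.a.(X + 0))) → --b--▸ u0
Reachable graph of Q (6 states):
  v0 = (rec X. c.(X + X + c.X + b.b.X) + (c.a.X + (0 + 0 + (0 + 0)) + b.a.(X + 0))) + 0 → --b--▸ v1, --c--▸ v2, --c--▸ v3
  v1 = a.((rec X. c.(X + X + c.X + b.b.X) + (c.a.X + (0 + 0 + (0 + 0)) + b.a.(X + 0))) + 0) → --a--▸ v0
  v2 = (rec X. c.(X + X + c.X + b.b.X) + (c.a.X + (0 + 0 + (0 + 0)) + b.a.(X + 0))) + (rec X. c.(X + X + c.X + b.b.X) + (c.a.X + (0 + 0 + (0 + 0)) + b.a.(X + 0))) + c.(rec X. c.(X + X + c.X + b.b.X) + (c.a.X + (0 + 0 + (0 + 0)) + b.a.(X + 0))) + b.b.(rec X. c.(X + X + c.X + b.b.X) + (c.a.X + (0 + 0 + (0 + 0)) + b.a.(X + 0))) → --b--▸ v1, --b--▸ v4, --c--▸ v2, --c--▸ v3, --c--▸ v5
  v3 = a.(rec X. c.(X + X + c.X + b.b.X) + (c.a.X + (0 + 0 + (0 + 0)) + b.a.(X + 0))) → --a--▸ v5
  v4 = b.(rec X. c.(X + X + c.X + b.b.X) + (c.a.X + (0 + 0 + (0 + 0)) + b.a.(X + 0))) → --b--▸ v5
  v5 = rec X. c.(X + X + c.X + b.b.X) + (c.a.X + (0 + 0 + (0 + 0)) + b.a.(X + 0)) → --b--▸ v1, --c--▸ v2, --c--▸ v3
Coarsest stable partition (strong bisimilarity classes):
  B0 = {u0, u4, v0, v5}
  B1 = {u1, u3, v1, v3}
  B2 = {u2, v2}
  B3 = {u5, v4}
u0 ∈ B0, v0 ∈ B0 → same block
Bisimilar ⇒ trace-equivalent.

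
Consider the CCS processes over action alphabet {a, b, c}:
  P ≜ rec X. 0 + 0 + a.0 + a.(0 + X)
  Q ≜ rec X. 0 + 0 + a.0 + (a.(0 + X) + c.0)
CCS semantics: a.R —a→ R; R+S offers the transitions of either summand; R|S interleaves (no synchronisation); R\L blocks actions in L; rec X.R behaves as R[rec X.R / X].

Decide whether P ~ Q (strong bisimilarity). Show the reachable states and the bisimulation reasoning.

P's transition system — 3 states:
  m0 = rec X. 0 + 0 + a.0 + a.(0 + X) :: -a-> m1, -a-> m2
  m1 = 0 :: ∅
  m2 = 0 + (rec X. 0 + 0 + a.0 + a.(0 + X)) :: -a-> m1, -a-> m2
Q's transition system — 3 states:
  n0 = rec X. 0 + 0 + a.0 + (a.(0 + X) + c.0) :: -a-> n1, -a-> n2, -c-> n1
  n1 = 0 :: ∅
  n2 = 0 + (rec X. 0 + 0 + a.0 + (a.(0 + X) + c.0)) :: -a-> n1, -a-> n2, -c-> n1
Coarsest stable partition (strong bisimilarity classes):
  B0 = {m0, m2}
  B1 = {m1, n1}
  B2 = {n0, n2}
m0 ∈ B0, n0 ∈ B2 → different blocks

not bisimilar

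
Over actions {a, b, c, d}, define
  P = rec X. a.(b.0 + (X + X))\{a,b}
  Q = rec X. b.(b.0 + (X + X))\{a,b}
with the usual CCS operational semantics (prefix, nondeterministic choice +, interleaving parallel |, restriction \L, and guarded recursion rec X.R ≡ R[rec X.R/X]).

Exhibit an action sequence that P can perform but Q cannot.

LTS(P): 2 reachable states
  s0 = rec X. a.(b.0 + (X + X))\{a,b} ⊢ —a→ s1
  s1 = (b.0 + ((rec X. a.(b.0 + (X + X))\{a,b}) + (rec X. a.(b.0 + (X + X))\{a,b})))\{a,b} ⊢ deadlocked
LTS(Q): 2 reachable states
  t0 = rec X. b.(b.0 + (X + X))\{a,b} ⊢ —b→ t1
  t1 = (b.0 + ((rec X. b.(b.0 + (X + X))\{a,b}) + (rec X. b.(b.0 + (X + X))\{a,b})))\{a,b} ⊢ deadlocked
Trace ⟨a⟩ through P, begin at {s0}:
  [1] a ⇒ {s1}
  P completes σ.
Trace ⟨a⟩ through Q, begin at {t0}:
  [1] a ⇒ no successor for Q

a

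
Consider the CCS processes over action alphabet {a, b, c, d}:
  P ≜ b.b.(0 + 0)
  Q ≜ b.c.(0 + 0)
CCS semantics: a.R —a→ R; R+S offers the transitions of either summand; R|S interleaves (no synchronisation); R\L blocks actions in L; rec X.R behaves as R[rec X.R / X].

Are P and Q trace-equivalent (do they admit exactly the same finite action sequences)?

LTS(P): 3 reachable states
  s0 = b.b.(0 + 0) ⊢ -b-> s1
  s1 = b.(0 + 0) ⊢ -b-> s2
  s2 = 0 + 0 ⊢ deadlocked
LTS(Q): 3 reachable states
  t0 = b.c.(0 + 0) ⊢ -b-> t1
  t1 = c.(0 + 0) ⊢ -c-> t2
  t2 = 0 + 0 ⊢ deadlocked
Executing bb from P (initial set {s0}):
  step 1 (b): {s1}
  step 2 (b): {s2}
  — P admits the full trace.
Executing bb from Q (initial set {t0}):
  step 1 (b): {t1}
  step 2 (b): ∅  — Q cannot continue

NO — witness ⟨bb⟩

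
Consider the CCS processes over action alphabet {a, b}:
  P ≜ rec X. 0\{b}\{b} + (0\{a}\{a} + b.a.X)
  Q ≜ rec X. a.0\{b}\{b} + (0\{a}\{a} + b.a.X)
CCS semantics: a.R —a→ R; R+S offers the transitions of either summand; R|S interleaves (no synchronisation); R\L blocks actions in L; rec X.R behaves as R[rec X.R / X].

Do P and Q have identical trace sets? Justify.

LTS(P): 2 reachable states
  s0 = rec X. 0\{b}\{b} + (0\{a}\{a} + b.a.X) :: -b-> s1
  s1 = a.(rec X. 0\{b}\{b} + (0\{a}\{a} + b.a.X)) :: -a-> s0
LTS(Q): 3 reachable states
  t0 = rec X. a.0\{b}\{b} + (0\{a}\{a} + b.a.X) :: -a-> t1, -b-> t2
  t1 = 0\{b}\{b} :: stopped
  t2 = a.(rec X. a.0\{b}\{b} + (0\{a}\{a} + b.a.X)) :: -a-> t0
Trace ⟨a⟩ through Q, begin at {t0}:
  [1] a ⇒ {t1}
  Q completes σ.
Trace ⟨a⟩ through P, begin at {s0}:
  [1] a ⇒ ∅ (P stuck)

trace-distinct — witness ⟨a⟩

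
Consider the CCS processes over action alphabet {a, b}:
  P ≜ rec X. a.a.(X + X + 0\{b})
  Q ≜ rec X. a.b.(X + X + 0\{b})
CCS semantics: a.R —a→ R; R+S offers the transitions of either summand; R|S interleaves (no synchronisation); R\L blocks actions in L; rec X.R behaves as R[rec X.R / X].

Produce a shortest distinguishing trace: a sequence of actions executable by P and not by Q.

aa

LTS(P): 3 reachable states
  u0 = rec X. a.a.(X + X + 0\{b}) :: -a-> u1
  u1 = a.((rec X. a.a.(X + X + 0\{b})) + (rec X. a.a.(X + X + 0\{b})) + 0\{b}) :: -a-> u2
  u2 = (rec X. a.a.(X + X + 0\{b})) + (rec X. a.a.(X + X + 0\{b})) + 0\{b} :: -a-> u1
LTS(Q): 3 reachable states
  v0 = rec X. a.b.(X + X + 0\{b}) :: -a-> v1
  v1 = b.((rec X. a.b.(X + X + 0\{b})) + (rec X. a.b.(X + X + 0\{b})) + 0\{b}) :: -b-> v2
  v2 = (rec X. a.b.(X + X + 0\{b})) + (rec X. a.b.(X + X + 0\{b})) + 0\{b} :: -a-> v1
Trace ⟨aa⟩ through P, begin at {u0}:
  step 1 (a): {u1}
  step 2 (a): {u2}
  P completes σ.
Trace ⟨aa⟩ through Q, begin at {v0}:
  step 1 (a): {v1}
  step 2 (a): no successor for Q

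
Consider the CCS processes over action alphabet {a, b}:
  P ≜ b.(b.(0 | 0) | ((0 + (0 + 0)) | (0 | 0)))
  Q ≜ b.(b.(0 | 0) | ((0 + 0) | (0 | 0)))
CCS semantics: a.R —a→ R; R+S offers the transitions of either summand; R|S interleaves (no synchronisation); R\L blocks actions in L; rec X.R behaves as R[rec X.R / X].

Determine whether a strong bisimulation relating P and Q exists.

P's transition system — 3 states:
  p0 = b.(b.(0 | 0) | ((0 + (0 + 0)) | (0 | 0))) ⊢ -b-> p1
  p1 = b.(0 | 0) | ((0 + (0 + 0)) | (0 | 0)) ⊢ -b-> p2
  p2 = 0 | 0 | ((0 + (0 + 0)) | (0 | 0)) ⊢ stopped
Q's transition system — 3 states:
  q0 = b.(b.(0 | 0) | ((0 + 0) | (0 | 0))) ⊢ -b-> q1
  q1 = b.(0 | 0) | ((0 + 0) | (0 | 0)) ⊢ -b-> q2
  q2 = 0 | 0 | ((0 + 0) | (0 | 0)) ⊢ stopped
Bisimilarity quotient blocks:
  B0 = {p0, q0}
  B1 = {p1, q1}
  B2 = {p2, q2}
p0 ∈ B0, q0 ∈ B0 → same block

P ~ Q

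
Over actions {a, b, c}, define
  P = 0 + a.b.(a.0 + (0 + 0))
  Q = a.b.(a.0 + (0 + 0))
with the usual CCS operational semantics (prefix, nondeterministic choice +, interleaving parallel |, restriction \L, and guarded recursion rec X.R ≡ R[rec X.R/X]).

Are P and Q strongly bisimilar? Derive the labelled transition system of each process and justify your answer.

Reachable graph of P (4 states):
  m0 = 0 + a.b.(a.0 + (0 + 0)) → --a--▸ m1
  m1 = b.(a.0 + (0 + 0)) → --b--▸ m2
  m2 = a.0 + (0 + 0) → --a--▸ m3
  m3 = 0 → stopped
Reachable graph of Q (4 states):
  n0 = a.b.(a.0 + (0 + 0)) → --a--▸ n1
  n1 = b.(a.0 + (0 + 0)) → --b--▸ n2
  n2 = a.0 + (0 + 0) → --a--▸ n3
  n3 = 0 → stopped
Coarsest stable partition (strong bisimilarity classes):
  B0 = {m0, n0}
  B1 = {m1, n1}
  B2 = {m2, n2}
  B3 = {m3, n3}
m0 ∈ B0, n0 ∈ B0 → same block

bisimilar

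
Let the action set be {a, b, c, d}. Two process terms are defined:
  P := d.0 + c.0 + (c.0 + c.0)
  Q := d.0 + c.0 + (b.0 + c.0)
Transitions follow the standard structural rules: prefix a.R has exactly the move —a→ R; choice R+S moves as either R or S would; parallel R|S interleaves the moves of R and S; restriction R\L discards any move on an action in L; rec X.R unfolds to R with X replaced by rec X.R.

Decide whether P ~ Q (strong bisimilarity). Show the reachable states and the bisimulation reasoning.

NO

LTS(P): 2 reachable states
  m0 = d.0 + c.0 + (c.0 + c.0) has moves —c→ m1, —d→ m1
  m1 = 0 has moves stopped
LTS(Q): 2 reachable states
  n0 = d.0 + c.0 + (b.0 + c.0) has moves —b→ n1, —c→ n1, —d→ n1
  n1 = 0 has moves stopped
Coarsest stable partition (strong bisimilarity classes):
  B0 = {m0}
  B1 = {m1, n1}
  B2 = {n0}
m0 ∈ B0, n0 ∈ B2 → different blocks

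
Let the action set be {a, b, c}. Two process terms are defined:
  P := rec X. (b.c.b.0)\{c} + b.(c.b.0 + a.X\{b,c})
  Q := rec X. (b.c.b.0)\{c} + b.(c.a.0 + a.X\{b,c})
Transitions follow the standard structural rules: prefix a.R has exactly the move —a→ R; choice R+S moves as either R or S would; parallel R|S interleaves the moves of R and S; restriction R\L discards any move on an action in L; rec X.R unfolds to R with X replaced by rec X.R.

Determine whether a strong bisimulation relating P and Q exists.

P ≁ Q

P's transition system — 6 states:
  m0 = rec X. (b.c.b.0)\{c} + b.(c.b.0 + a.X\{b,c}) | -b-> m1, -b-> m2
  m1 = (c.b.0)\{c} | ∅
  m2 = c.b.0 + a.(rec X. (b.c.b.0)\{c} + b.(c.b.0 + a.X\{b,c}))\{b,c} | -a-> m3, -c-> m4
  m3 = (rec X. (b.c.b.0)\{c} + b.(c.b.0 + a.X\{b,c}))\{b,c} | ∅
  m4 = b.0 | -b-> m5
  m5 = 0 | ∅
Q's transition system — 6 states:
  n0 = rec X. (b.c.b.0)\{c} + b.(c.a.0 + a.X\{b,c}) | -b-> n1, -b-> n2
  n1 = (c.b.0)\{c} | ∅
  n2 = c.a.0 + a.(rec X. (b.c.b.0)\{c} + b.(c.a.0 + a.X\{b,c}))\{b,c} | -a-> n3, -c-> n4
  n3 = (rec X. (b.c.b.0)\{c} + b.(c.a.0 + a.X\{b,c}))\{b,c} | ∅
  n4 = a.0 | -a-> n5
  n5 = 0 | ∅
Coarsest stable partition (strong bisimilarity classes):
  B0 = {m0}
  B1 = {m1, m3, m5, n1, n3, n5}
  B2 = {m2}
  B3 = {m4}
  B4 = {n0}
  B5 = {n2}
  B6 = {n4}
m0 ∈ B0, n0 ∈ B4 → different blocks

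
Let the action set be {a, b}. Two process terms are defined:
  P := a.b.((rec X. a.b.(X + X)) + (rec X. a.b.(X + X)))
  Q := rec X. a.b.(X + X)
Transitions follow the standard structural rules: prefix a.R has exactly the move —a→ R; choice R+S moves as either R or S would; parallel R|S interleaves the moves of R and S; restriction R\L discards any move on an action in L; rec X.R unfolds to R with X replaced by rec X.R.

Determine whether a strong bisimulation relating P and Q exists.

P ~ Q

P's transition system — 3 states:
  p0 = a.b.((rec X. a.b.(X + X)) + (rec X. a.b.(X + X))) | -a-> p1
  p1 = b.((rec X. a.b.(X + X)) + (rec X. a.b.(X + X))) | -b-> p2
  p2 = (rec X. a.b.(X + X)) + (rec X. a.b.(X + X)) | -a-> p1
Q's transition system — 3 states:
  q0 = rec X. a.b.(X + X) | -a-> q1
  q1 = b.((rec X. a.b.(X + X)) + (rec X. a.b.(X + X))) | -b-> q2
  q2 = (rec X. a.b.(X + X)) + (rec X. a.b.(X + X)) | -a-> q1
Bisimilarity quotient blocks:
  B0 = {p0, p2, q0, q2}
  B1 = {p1, q1}
p0 ∈ B0, q0 ∈ B0 → same block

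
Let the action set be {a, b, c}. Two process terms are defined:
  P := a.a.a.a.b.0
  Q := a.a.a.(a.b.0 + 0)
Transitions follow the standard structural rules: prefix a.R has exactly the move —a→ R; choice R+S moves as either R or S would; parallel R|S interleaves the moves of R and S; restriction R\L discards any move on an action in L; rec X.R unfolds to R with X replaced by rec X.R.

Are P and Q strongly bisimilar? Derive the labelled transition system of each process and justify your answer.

P ~ Q

LTS(P): 6 reachable states
  u0 = a.a.a.a.b.0 → ··a··> u1
  u1 = a.a.a.b.0 → ··a··> u2
  u2 = a.a.b.0 → ··a··> u3
  u3 = a.b.0 → ··a··> u4
  u4 = b.0 → ··b··> u5
  u5 = 0 → (no moves)
LTS(Q): 6 reachable states
  v0 = a.a.a.(a.b.0 + 0) → ··a··> v1
  v1 = a.a.(a.b.0 + 0) → ··a··> v2
  v2 = a.(a.b.0 + 0) → ··a··> v3
  v3 = a.b.0 + 0 → ··a··> v4
  v4 = b.0 → ··b··> v5
  v5 = 0 → (no moves)
Partition-refinement fixed point:
  B0 = {u0, v0}
  B1 = {u1, v1}
  B2 = {u2, v2}
  B3 = {u3, v3}
  B4 = {u4, v4}
  B5 = {u5, v5}
u0 ∈ B0, v0 ∈ B0 → same block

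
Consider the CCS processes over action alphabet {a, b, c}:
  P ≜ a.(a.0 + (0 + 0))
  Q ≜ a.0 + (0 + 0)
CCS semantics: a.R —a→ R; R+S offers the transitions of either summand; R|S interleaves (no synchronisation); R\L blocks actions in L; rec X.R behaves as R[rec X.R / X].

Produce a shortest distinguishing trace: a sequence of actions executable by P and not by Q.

Reachable graph of P (3 states):
  m0 = a.(a.0 + (0 + 0)) | =a=> m1
  m1 = a.0 + (0 + 0) | =a=> m2
  m2 = 0 | ·
Reachable graph of Q (2 states):
  n0 = a.0 + (0 + 0) | =a=> n1
  n1 = 0 | ·
Trace ⟨aa⟩ through P, begin at {m0}:
  [1] a ⇒ {m1}
  [2] a ⇒ {m2}
  ✓ P
Trace ⟨aa⟩ through Q, begin at {n0}:
  [1] a ⇒ {n1}
  [2] a ⇒ no successor for Q

aa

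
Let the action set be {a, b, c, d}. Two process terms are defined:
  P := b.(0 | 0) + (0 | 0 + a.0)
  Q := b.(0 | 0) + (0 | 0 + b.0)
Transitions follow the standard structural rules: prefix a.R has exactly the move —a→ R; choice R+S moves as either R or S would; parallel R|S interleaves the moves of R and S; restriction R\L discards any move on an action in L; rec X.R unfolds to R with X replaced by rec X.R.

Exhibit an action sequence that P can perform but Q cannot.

a

LTS(P): 3 reachable states
  p0 = b.(0 | 0) + (0 | 0 + a.0) → --a--▸ p1, --b--▸ p2
  p1 = 0 → deadlocked
  p2 = 0 | 0 → deadlocked
LTS(Q): 3 reachable states
  q0 = b.(0 | 0) + (0 | 0 + b.0) → --b--▸ q1, --b--▸ q2
  q1 = 0 → deadlocked
  q2 = 0 | 0 → deadlocked
Executing a from P (initial set {p0}):
  after a @ step 1: {p1}
  P completes σ.
Executing a from Q (initial set {q0}):
  after a @ step 1: no successor for Q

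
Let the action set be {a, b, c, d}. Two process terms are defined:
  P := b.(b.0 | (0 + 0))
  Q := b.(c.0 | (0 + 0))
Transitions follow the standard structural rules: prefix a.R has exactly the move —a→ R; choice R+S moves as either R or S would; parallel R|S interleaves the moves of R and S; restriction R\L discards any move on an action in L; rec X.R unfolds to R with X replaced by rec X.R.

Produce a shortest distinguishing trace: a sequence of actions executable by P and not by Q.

LTS(P): 3 reachable states
  p0 = b.(b.0 | (0 + 0)) :: =b=> p1
  p1 = b.0 | (0 + 0) :: =b=> p2
  p2 = 0 | (0 + 0) :: ∅
LTS(Q): 3 reachable states
  q0 = b.(c.0 | (0 + 0)) :: =b=> q1
  q1 = c.0 | (0 + 0) :: =c=> q2
  q2 = 0 | (0 + 0) :: ∅
Trace ⟨bb⟩ through P, begin at {p0}:
  [1] b ⇒ {p1}
  [2] b ⇒ {p2}
  ✓ P
Trace ⟨bb⟩ through Q, begin at {q0}:
  [1] b ⇒ {q1}
  [2] b ⇒ ∅ (Q stuck)

bb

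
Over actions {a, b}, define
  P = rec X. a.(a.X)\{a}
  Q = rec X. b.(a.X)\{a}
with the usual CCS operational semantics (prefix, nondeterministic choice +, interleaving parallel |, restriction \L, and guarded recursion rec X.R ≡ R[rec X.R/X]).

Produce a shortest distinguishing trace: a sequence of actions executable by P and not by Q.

Reachable graph of P (2 states):
  p0 = rec X. a.(a.X)\{a} → —a→ p1
  p1 = (a.(rec X. a.(a.X)\{a}))\{a} → ·
Reachable graph of Q (2 states):
  q0 = rec X. b.(a.X)\{a} → —b→ q1
  q1 = (a.(rec X. b.(a.X)\{a}))\{a} → ·
Run σ = ⟨a⟩ on P: start {p0}
  after a @ step 1: {p1}
  P completes σ.
Run σ = ⟨a⟩ on Q: start {q0}
  after a @ step 1: ∅  — Q cannot continue

a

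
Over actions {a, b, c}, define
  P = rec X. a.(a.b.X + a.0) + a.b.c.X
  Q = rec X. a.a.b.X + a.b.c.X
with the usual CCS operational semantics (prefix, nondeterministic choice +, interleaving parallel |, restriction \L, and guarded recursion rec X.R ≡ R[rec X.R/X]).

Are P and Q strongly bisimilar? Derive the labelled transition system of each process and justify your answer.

LTS(P): 6 reachable states
  m0 = rec X. a.(a.b.X + a.0) + a.b.c.X → -a-> m1, -a-> m2
  m1 = a.b.(rec X. a.(a.b.X + a.0) + a.b.c.X) + a.0 → -a-> m3, -a-> m4
  m2 = b.c.(rec X. a.(a.b.X + a.0) + a.b.c.X) → -b-> m5
  m3 = 0 → stopped
  m4 = b.(rec X. a.(a.b.X + a.0) + a.b.c.X) → -b-> m0
  m5 = c.(rec X. a.(a.b.X + a.0) + a.b.c.X) → -c-> m0
LTS(Q): 5 reachable states
  n0 = rec X. a.a.b.X + a.b.c.X → -a-> n1, -a-> n2
  n1 = a.b.(rec X. a.a.b.X + a.b.c.X) → -a-> n3
  n2 = b.c.(rec X. a.a.b.X + a.b.c.X) → -b-> n4
  n3 = b.(rec X. a.a.b.X + a.b.c.X) → -b-> n0
  n4 = c.(rec X. a.a.b.X + a.b.c.X) → -c-> n0
Coarsest stable partition (strong bisimilarity classes):
  B0 = {m0}
  B1 = {m2}
  B2 = {m5}
  B3 = {m1}
  B4 = {m3}
  B5 = {m4}
  B6 = {n0}
  B7 = {n2}
  B8 = {n4}
  B9 = {n1}
  B10 = {n3}
m0 ∈ B0, n0 ∈ B6 → different blocks

P ≁ Q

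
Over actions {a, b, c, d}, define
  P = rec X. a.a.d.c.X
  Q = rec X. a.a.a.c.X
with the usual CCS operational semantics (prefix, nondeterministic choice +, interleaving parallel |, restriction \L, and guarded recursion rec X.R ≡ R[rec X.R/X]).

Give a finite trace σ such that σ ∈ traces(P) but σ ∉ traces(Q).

aad

Reachable graph of P (4 states):
  s0 = rec X. a.a.d.c.X → ··a··> s1
  s1 = a.d.c.(rec X. a.a.d.c.X) → ··a··> s2
  s2 = d.c.(rec X. a.a.d.c.X) → ··d··> s3
  s3 = c.(rec X. a.a.d.c.X) → ··c··> s0
Reachable graph of Q (4 states):
  t0 = rec X. a.a.a.c.X → ··a··> t1
  t1 = a.a.c.(rec X. a.a.a.c.X) → ··a··> t2
  t2 = a.c.(rec X. a.a.a.c.X) → ··a··> t3
  t3 = c.(rec X. a.a.a.c.X) → ··c··> t0
Run σ = ⟨aad⟩ on P: start {s0}
  after a @ step 1: {s1}
  after a @ step 2: {s2}
  after d @ step 3: {s3}
  P completes σ.
Run σ = ⟨aad⟩ on Q: start {t0}
  after a @ step 1: {t1}
  after a @ step 2: {t2}
  after d @ step 3: ∅  — Q cannot continue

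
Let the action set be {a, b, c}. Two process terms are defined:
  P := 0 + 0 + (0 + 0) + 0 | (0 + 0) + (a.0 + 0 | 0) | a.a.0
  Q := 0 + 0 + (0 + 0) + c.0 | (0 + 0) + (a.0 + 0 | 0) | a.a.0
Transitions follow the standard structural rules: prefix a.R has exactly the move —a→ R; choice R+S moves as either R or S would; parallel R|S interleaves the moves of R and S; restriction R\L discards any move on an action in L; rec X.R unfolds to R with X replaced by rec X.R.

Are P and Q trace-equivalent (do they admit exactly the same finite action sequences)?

trace-distinct — witness ⟨c⟩

P's transition system — 6 states:
  u0 = 0 + 0 + (0 + 0) + 0 | (0 + 0) + (a.0 + 0 | 0) | a.a.0 has moves =a=> u1, =a=> u2
  u1 = (a.0 + 0 | 0) | a.0 has moves =a=> u3, =a=> u4
  u2 = 0 | a.a.0 has moves =a=> u4
  u3 = (a.0 + 0 | 0) | 0 has moves =a=> u5
  u4 = 0 | a.0 has moves =a=> u5
  u5 = 0 | 0 has moves ∅
Q's transition system — 7 states:
  v0 = 0 + 0 + (0 + 0) + c.0 | (0 + 0) + (a.0 + 0 | 0) | a.a.0 has moves =a=> v1, =a=> v2, =c=> v3
  v1 = (a.0 + 0 | 0) | a.0 has moves =a=> v4, =a=> v5
  v2 = 0 | a.a.0 has moves =a=> v5
  v3 = 0 | (0 + 0) has moves ∅
  v4 = (a.0 + 0 | 0) | 0 has moves =a=> v6
  v5 = 0 | a.0 has moves =a=> v6
  v6 = 0 | 0 has moves ∅
Executing c from Q (initial set {v0}):
  after c @ step 1: {v3}
  ✓ Q
Executing c from P (initial set {u0}):
  after c @ step 1: ∅  — P cannot continue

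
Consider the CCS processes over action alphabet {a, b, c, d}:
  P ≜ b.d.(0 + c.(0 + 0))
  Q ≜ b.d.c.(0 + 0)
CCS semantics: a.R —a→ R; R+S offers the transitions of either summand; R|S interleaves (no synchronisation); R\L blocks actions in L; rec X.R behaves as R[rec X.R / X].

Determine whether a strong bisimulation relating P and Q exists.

YES

LTS(P): 4 reachable states
  u0 = b.d.(0 + c.(0 + 0)) ⊢ --b--▸ u1
  u1 = d.(0 + c.(0 + 0)) ⊢ --d--▸ u2
  u2 = 0 + c.(0 + 0) ⊢ --c--▸ u3
  u3 = 0 + 0 ⊢ (no moves)
LTS(Q): 4 reachable states
  v0 = b.d.c.(0 + 0) ⊢ --b--▸ v1
  v1 = d.c.(0 + 0) ⊢ --d--▸ v2
  v2 = c.(0 + 0) ⊢ --c--▸ v3
  v3 = 0 + 0 ⊢ (no moves)
Coarsest stable partition (strong bisimilarity classes):
  B0 = {u0, v0}
  B1 = {u1, v1}
  B2 = {u2, v2}
  B3 = {u3, v3}
u0 ∈ B0, v0 ∈ B0 → same block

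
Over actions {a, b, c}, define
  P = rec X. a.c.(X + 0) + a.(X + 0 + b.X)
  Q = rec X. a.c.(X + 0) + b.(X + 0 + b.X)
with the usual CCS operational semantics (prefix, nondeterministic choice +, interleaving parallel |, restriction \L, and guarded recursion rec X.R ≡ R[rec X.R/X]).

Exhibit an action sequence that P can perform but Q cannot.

aa

LTS(P): 4 reachable states
  s0 = rec X. a.c.(X + 0) + a.(X + 0 + b.X) ⊢ —a→ s1, —a→ s2
  s1 = (rec X. a.c.(X + 0) + a.(X + 0 + b.X)) + 0 + b.(rec X. a.c.(X + 0) + a.(X + 0 + b.X)) ⊢ —a→ s1, —a→ s2, —b→ s0
  s2 = c.((rec X. a.c.(X + 0) + a.(X + 0 + b.X)) + 0) ⊢ —c→ s3
  s3 = (rec X. a.c.(X + 0) + a.(X + 0 + b.X)) + 0 ⊢ —a→ s1, —a→ s2
LTS(Q): 4 reachable states
  t0 = rec X. a.c.(X + 0) + b.(X + 0 + b.X) ⊢ —a→ t1, —b→ t2
  t1 = c.((rec X. a.c.(X + 0) + b.(X + 0 + b.X)) + 0) ⊢ —c→ t3
  t2 = (rec X. a.c.(X + 0) + b.(X + 0 + b.X)) + 0 + b.(rec X. a.c.(X + 0) + b.(X + 0 + b.X)) ⊢ —a→ t1, —b→ t0, —b→ t2
  t3 = (rec X. a.c.(X + 0) + b.(X + 0 + b.X)) + 0 ⊢ —a→ t1, —b→ t2
Executing aa from P (initial set {s0}):
  [1] a ⇒ {s1, s2}
  [2] a ⇒ {s1, s2}
  ✓ P
Executing aa from Q (initial set {t0}):
  [1] a ⇒ {t1}
  [2] a ⇒ no successor for Q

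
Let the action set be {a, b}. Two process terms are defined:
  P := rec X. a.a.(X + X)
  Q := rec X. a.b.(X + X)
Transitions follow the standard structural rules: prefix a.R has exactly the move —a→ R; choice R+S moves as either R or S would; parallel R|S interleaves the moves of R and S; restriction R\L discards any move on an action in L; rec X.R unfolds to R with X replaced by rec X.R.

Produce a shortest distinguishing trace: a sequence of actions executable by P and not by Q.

Reachable graph of P (3 states):
  p0 = rec X. a.a.(X + X) | =a=> p1
  p1 = a.((rec X. a.a.(X + X)) + (rec X. a.a.(X + X))) | =a=> p2
  p2 = (rec X. a.a.(X + X)) + (rec X. a.a.(X + X)) | =a=> p1
Reachable graph of Q (3 states):
  q0 = rec X. a.b.(X + X) | =a=> q1
  q1 = b.((rec X. a.b.(X + X)) + (rec X. a.b.(X + X))) | =b=> q2
  q2 = (rec X. a.b.(X + X)) + (rec X. a.b.(X + X)) | =a=> q1
Executing aa from P (initial set {p0}):
  step 1 (a): {p1}
  step 2 (a): {p2}
  ✓ P
Executing aa from Q (initial set {q0}):
  step 1 (a): {q1}
  step 2 (a): ∅  — Q cannot continue

aa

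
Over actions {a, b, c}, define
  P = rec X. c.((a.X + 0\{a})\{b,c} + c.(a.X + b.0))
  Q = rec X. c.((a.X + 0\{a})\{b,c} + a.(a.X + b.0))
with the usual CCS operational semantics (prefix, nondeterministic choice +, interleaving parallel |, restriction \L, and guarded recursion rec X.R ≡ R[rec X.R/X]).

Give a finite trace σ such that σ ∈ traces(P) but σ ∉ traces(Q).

Reachable graph of P (5 states):
  s0 = rec X. c.((a.X + 0\{a})\{b,c} + c.(a.X + b.0)) → =c=> s1
  s1 = (a.(rec X. c.((a.X + 0\{a})\{b,c} + c.(a.X + b.0))) + 0\{a})\{b,c} + c.(a.(rec X. c.((a.X + 0\{a})\{b,c} + c.(a.X + b.0))) + b.0) → =a=> s2, =c=> s3
  s2 = (rec X. c.((a.X + 0\{a})\{b,c} + c.(a.X + b.0)))\{b,c} → deadlocked
  s3 = a.(rec X. c.((a.X + 0\{a})\{b,c} + c.(a.X + b.0))) + b.0 → =a=> s0, =b=> s4
  s4 = 0 → deadlocked
Reachable graph of Q (5 states):
  t0 = rec X. c.((a.X + 0\{a})\{b,c} + a.(a.X + b.0)) → =c=> t1
  t1 = (a.(rec X. c.((a.X + 0\{a})\{b,c} + a.(a.X + b.0))) + 0\{a})\{b,c} + a.(a.(rec X. c.((a.X + 0\{a})\{b,c} + a.(a.X + b.0))) + b.0) → =a=> t2, =a=> t3
  t2 = (rec X. c.((a.X + 0\{a})\{b,c} + a.(a.X + b.0)))\{b,c} → deadlocked
  t3 = a.(rec X. c.((a.X + 0\{a})\{b,c} + a.(a.X + b.0))) + b.0 → =a=> t0, =b=> t4
  t4 = 0 → deadlocked
Executing cc from P (initial set {s0}):
  [1] c ⇒ {s1}
  [2] c ⇒ {s3}
  — P admits the full trace.
Executing cc from Q (initial set {t0}):
  [1] c ⇒ {t1}
  [2] c ⇒ ∅ (Q stuck)

cc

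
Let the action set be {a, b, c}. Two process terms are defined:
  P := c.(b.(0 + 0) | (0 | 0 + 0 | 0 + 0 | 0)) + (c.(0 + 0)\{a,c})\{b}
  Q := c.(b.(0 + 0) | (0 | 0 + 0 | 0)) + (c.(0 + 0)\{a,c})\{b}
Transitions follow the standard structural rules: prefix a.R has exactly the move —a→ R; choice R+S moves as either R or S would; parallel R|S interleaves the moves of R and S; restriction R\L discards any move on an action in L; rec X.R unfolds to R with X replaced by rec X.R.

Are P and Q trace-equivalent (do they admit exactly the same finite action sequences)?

Reachable graph of P (4 states):
  m0 = c.(b.(0 + 0) | (0 | 0 + 0 | 0 + 0 | 0)) + (c.(0 + 0)\{a,c})\{b} ⊢ —c→ m1, —c→ m2
  m1 = (0 + 0)\{a,c}\{b} ⊢ deadlocked
  m2 = b.(0 + 0) | (0 | 0 + 0 | 0 + 0 | 0) ⊢ —b→ m3
  m3 = (0 + 0) | (0 | 0 + 0 | 0 + 0 | 0) ⊢ deadlocked
Reachable graph of Q (4 states):
  n0 = c.(b.(0 + 0) | (0 | 0 + 0 | 0)) + (c.(0 + 0)\{a,c})\{b} ⊢ —c→ n1, —c→ n2
  n1 = (0 + 0)\{a,c}\{b} ⊢ deadlocked
  n2 = b.(0 + 0) | (0 | 0 + 0 | 0) ⊢ —b→ n3
  n3 = (0 + 0) | (0 | 0 + 0 | 0) ⊢ deadlocked
Coarsest stable partition (strong bisimilarity classes):
  B0 = {m0, n0}
  B1 = {m2, n2}
  B2 = {m1, m3, n1, n3}
m0 ∈ B0, n0 ∈ B0 → same block
Bisimilar ⇒ trace-equivalent.

trace-equivalent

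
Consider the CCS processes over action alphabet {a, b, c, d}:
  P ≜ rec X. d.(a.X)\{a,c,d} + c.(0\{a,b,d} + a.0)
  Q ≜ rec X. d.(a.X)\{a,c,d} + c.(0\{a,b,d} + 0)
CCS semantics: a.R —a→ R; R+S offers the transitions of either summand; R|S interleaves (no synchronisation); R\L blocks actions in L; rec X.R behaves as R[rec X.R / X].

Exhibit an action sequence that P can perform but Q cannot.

Reachable graph of P (4 states):
  u0 = rec X. d.(a.X)\{a,c,d} + c.(0\{a,b,d} + a.0) has moves -c-> u1, -d-> u2
  u1 = 0\{a,b,d} + a.0 has moves -a-> u3
  u2 = (a.(rec X. d.(a.X)\{a,c,d} + c.(0\{a,b,d} + a.0)))\{a,c,d} has moves deadlocked
  u3 = 0 has moves deadlocked
Reachable graph of Q (3 states):
  v0 = rec X. d.(a.X)\{a,c,d} + c.(0\{a,b,d} + 0) has moves -c-> v1, -d-> v2
  v1 = 0\{a,b,d} + 0 has moves deadlocked
  v2 = (a.(rec X. d.(a.X)\{a,c,d} + c.(0\{a,b,d} + 0)))\{a,c,d} has moves deadlocked
Trace ⟨ca⟩ through P, begin at {u0}:
  step 1 (c): {u1}
  step 2 (a): {u3}
  P completes σ.
Trace ⟨ca⟩ through Q, begin at {v0}:
  step 1 (c): {v1}
  step 2 (a): ∅  — Q cannot continue

ca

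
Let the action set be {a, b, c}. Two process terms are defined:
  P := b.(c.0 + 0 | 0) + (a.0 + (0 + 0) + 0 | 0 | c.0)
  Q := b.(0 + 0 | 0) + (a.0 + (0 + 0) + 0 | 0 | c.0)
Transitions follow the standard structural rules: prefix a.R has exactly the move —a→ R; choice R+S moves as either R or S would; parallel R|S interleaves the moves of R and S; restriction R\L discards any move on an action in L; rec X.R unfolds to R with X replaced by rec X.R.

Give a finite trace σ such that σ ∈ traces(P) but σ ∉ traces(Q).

P's transition system — 4 states:
  m0 = b.(c.0 + 0 | 0) + (a.0 + (0 + 0) + 0 | 0 | c.0) | -a-> m1, -b-> m2, -c-> m3
  m1 = 0 | ∅
  m2 = c.0 + 0 | 0 | -c-> m1
  m3 = 0 | 0 | 0 | ∅
Q's transition system — 4 states:
  n0 = b.(0 + 0 | 0) + (a.0 + (0 + 0) + 0 | 0 | c.0) | -a-> n1, -b-> n2, -c-> n3
  n1 = 0 | ∅
  n2 = 0 + 0 | 0 | ∅
  n3 = 0 | 0 | 0 | ∅
Trace ⟨bc⟩ through P, begin at {m0}:
  step 1 (b): {m2}
  step 2 (c): {m1}
  P completes σ.
Trace ⟨bc⟩ through Q, begin at {n0}:
  step 1 (b): {n2}
  step 2 (c): ∅ (Q stuck)

bc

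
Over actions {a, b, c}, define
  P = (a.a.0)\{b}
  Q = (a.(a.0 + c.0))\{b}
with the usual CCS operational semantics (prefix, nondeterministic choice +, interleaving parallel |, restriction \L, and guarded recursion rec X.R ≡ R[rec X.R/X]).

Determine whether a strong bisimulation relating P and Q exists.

Reachable graph of P (3 states):
  s0 = (a.a.0)\{b} → ··a··> s1
  s1 = (a.0)\{b} → ··a··> s2
  s2 = 0\{b} → (no moves)
Reachable graph of Q (3 states):
  t0 = (a.(a.0 + c.0))\{b} → ··a··> t1
  t1 = (a.0 + c.0)\{b} → ··a··> t2, ··c··> t2
  t2 = 0\{b} → (no moves)
Coarsest stable partition (strong bisimilarity classes):
  B0 = {s0}
  B1 = {s1}
  B2 = {s2, t2}
  B3 = {t0}
  B4 = {t1}
s0 ∈ B0, t0 ∈ B3 → different blocks

P ≁ Q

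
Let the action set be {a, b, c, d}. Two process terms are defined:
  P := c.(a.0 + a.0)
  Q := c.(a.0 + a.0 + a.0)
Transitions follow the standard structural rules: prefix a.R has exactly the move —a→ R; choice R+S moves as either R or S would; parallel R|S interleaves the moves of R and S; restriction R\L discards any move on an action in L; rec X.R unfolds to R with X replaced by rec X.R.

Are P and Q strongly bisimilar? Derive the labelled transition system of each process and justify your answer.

P's transition system — 3 states:
  s0 = c.(a.0 + a.0) :: —c→ s1
  s1 = a.0 + a.0 :: —a→ s2
  s2 = 0 :: ·
Q's transition system — 3 states:
  t0 = c.(a.0 + a.0 + a.0) :: —c→ t1
  t1 = a.0 + a.0 + a.0 :: —a→ t2
  t2 = 0 :: ·
Bisimilarity quotient blocks:
  B0 = {s0, t0}
  B1 = {s1, t1}
  B2 = {s2, t2}
s0 ∈ B0, t0 ∈ B0 → same block

bisimilar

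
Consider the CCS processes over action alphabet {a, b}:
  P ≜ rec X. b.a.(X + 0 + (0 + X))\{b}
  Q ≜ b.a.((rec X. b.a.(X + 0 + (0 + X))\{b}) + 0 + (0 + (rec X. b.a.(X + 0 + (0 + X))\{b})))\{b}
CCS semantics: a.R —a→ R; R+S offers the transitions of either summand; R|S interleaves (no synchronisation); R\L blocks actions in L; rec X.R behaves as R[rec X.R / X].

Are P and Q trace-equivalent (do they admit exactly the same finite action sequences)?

YES

LTS(P): 3 reachable states
  u0 = rec X. b.a.(X + 0 + (0 + X))\{b} | =b=> u1
  u1 = a.((rec X. b.a.(X + 0 + (0 + X))\{b}) + 0 + (0 + (rec X. b.a.(X + 0 + (0 + X))\{b})))\{b} | =a=> u2
  u2 = ((rec X. b.a.(X + 0 + (0 + X))\{b}) + 0 + (0 + (rec X. b.a.(X + 0 + (0 + X))\{b})))\{b} | ∅
LTS(Q): 3 reachable states
  v0 = b.a.((rec X. b.a.(X + 0 + (0 + X))\{b}) + 0 + (0 + (rec X. b.a.(X + 0 + (0 + X))\{b})))\{b} | =b=> v1
  v1 = a.((rec X. b.a.(X + 0 + (0 + X))\{b}) + 0 + (0 + (rec X. b.a.(X + 0 + (0 + X))\{b})))\{b} | =a=> v2
  v2 = ((rec X. b.a.(X + 0 + (0 + X))\{b}) + 0 + (0 + (rec X. b.a.(X + 0 + (0 + X))\{b})))\{b} | ∅
Partition-refinement fixed point:
  B0 = {u0, v0}
  B1 = {u1, v1}
  B2 = {u2, v2}
u0 ∈ B0, v0 ∈ B0 → same block
Bisimilar ⇒ trace-equivalent.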